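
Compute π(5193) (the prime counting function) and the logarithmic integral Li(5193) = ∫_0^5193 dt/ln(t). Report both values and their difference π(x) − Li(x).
π(5193) = 691;  Li(5193) ≈ 706.89;  π(x) − Li(x) ≈ -15.89.

Direct count of primes ≤ 5193 gives π(5193) = 691. Numerical evaluation of the logarithmic integral gives Li(5193) ≈ 706.89. The difference π(x) − Li(x) ≈ -15.89 is typically negative for small/moderate x (Li(x) overestimates), though Littlewood's theorem shows this sign changes infinitely often.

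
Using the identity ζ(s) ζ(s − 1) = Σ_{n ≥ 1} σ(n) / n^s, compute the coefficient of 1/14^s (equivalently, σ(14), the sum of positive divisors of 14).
σ(14) = 24

In the product (Σ m^0/m^s)(Σ k / k^s) = Σ (Σ_{d | n} d) / n^s, the coefficient of 1/n^s is σ(n) = Σ_{d | n} d. For n = 14, divisors are [1, 2, 7, 14]; summing: σ(14) = 24.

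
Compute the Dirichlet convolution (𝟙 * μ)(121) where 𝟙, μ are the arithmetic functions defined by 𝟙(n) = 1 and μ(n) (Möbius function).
(𝟙 * μ)(121) = 0

Divisors of 121: [1, 11, 121]. For each d | 121:
  d = 1: 𝟙(1) · μ(121/1) = 1 · 0 = 0
  d = 11: 𝟙(11) · μ(121/11) = 1 · -1 = -1
  d = 121: 𝟙(121) · μ(121/121) = 1 · 1 = 1
Summing: (𝟙 * μ)(121) = 0 + -1 + 1 = 0.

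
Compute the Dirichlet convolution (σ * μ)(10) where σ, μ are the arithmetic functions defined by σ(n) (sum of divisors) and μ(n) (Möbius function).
(σ * μ)(10) = 10

Divisors of 10: [1, 2, 5, 10]. For each d | 10:
  d = 1: σ(1) · μ(10/1) = 1 · 1 = 1
  d = 2: σ(2) · μ(10/2) = 3 · -1 = -3
  d = 5: σ(5) · μ(10/5) = 6 · -1 = -6
  d = 10: σ(10) · μ(10/10) = 18 · 1 = 18
Summing: (σ * μ)(10) = 1 + -3 + -6 + 18 = 10.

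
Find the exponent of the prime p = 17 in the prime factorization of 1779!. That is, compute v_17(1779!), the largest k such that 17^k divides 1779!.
v_17(1779!) = 110

Legendre's formula: v_p(n!) = Σ_{k ≥ 1} ⌊n / p^k⌋. For p = 17, n = 1779, the terms are:
  ⌊1779/17^1⌋ = ⌊1779/17⌋ = 104
  ⌊1779/17^2⌋ = ⌊1779/289⌋ = 6
(the next term ⌊1779/17^3⌋ = 0, terminating the sum). Summing: v_17(1779!) = 104 + 6 = 110.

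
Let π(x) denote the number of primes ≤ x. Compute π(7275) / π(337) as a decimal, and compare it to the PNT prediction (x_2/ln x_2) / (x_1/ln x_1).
π(7275)/π(337) = 928/68 ≈ 13.6471;  PNT prediction ≈ 14.1294.

π(337) = 68 and π(7275) = 928, so π(7275)/π(337) ≈ 13.6471. The PNT-predicted ratio is (7275/ln(7275)) / (337/ln(337)) ≈ 14.1294. The two agree to within a few percent, as expected.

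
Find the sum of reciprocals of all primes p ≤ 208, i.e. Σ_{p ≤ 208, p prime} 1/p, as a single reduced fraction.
Σ 1/p = 15202313841027497739047080375538859939135227730139536997746371469607707132833646367/7799922041683461553249199106329813876687996789903550945093032474868511536164700810

π(208) = 46, so the primes ≤ 208 are [2, 3, 5, 7, 11, 13, 17, 19, 23, 29, 31, 37, 41, 43, 47, 53, 59, 61, 67, 71, 73, 79, 83, 89, 97, 101, 103, 107, 109, 113, 127, 131, 137, 139, 149, 151, 157, 163, 167, 173, 179, 181, 191, 193, 197, 199]. Summing 1/p over these primes: 15202313841027497739047080375538859939135227730139536997746371469607707132833646367/7799922041683461553249199106329813876687996789903550945093032474868511536164700810 ≈ 1.9490. Mertens estimate ln ln(208) + 0.2615 ≈ 1.9363.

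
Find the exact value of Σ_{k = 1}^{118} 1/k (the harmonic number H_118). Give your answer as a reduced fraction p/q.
H_118 = 93018884434841482250701215017315081260434614082769/17379782769567790172972927968296006432665936992320

Direct summation: H_118 = 1 + 1/2 + ... + 1/118. The least common denominator is lcm(1, ..., 118) = 955888052326228459513511038256280353796626534577600; over this denominator the numerator is 955888052326228459513511038256280353796626534577600 + 477944026163114229756755519128140176898313267288800 + 318629350775409486504503679418760117932208844859200 + 238972013081557114878377759564070088449156633644400 + 191177610465245691902702207651256070759325306915520 + 159314675387704743252251839709380058966104422429600 + 136555436046604065644787291179468621970946647796800 + 119486006540778557439188879782035044224578316822200 + 106209783591803162168167893139586705977402948286400 + 95588805232622845951351103825628035379662653457760 + 86898913847838950864864639841480032163329684961600 + 79657337693852371626125919854690029483052211214800 + 73529850178940650731808541404329257984355887275200 + 68277718023302032822393645589734310985473323898400 + 63725870155081897300900735883752023586441768971840 + 59743003270389278719594439891017522112289158411100 + 56228708960366379971383002250369432576272149092800 + 53104891795901581084083946569793352988701474143200 + 50309897490854129448079528329277913357717186030400 + 47794402616311422975675551912814017689831326728880 + 45518478682201355214929097059822873990315549265600 + 43449456923919475432432319920740016081664842480800 + 41560350101140367804935262532881754512896805851200 + 39828668846926185813062959927345014741526105607400 + 38235522093049138380540441530251214151865061383104 + 36764925089470325365904270702164628992177943637600 + 35403261197267720722722631046528901992467649428800 + 34138859011651016411196822794867155492736661949200 + 32961656976766498603914173732975184613676777054400 + 31862935077540948650450367941876011793220884485920 + 30835098462136401919790678653428398509568597889600 + 29871501635194639359797219945508761056144579205550 + 28966304615946316954954879947160010721109894987200 + 28114354480183189985691501125184716288136074546400 + 27311087209320813128957458235893724394189329559360 + 26552445897950790542041973284896676494350737071600 + 25834812225033201608473271304223793345854771204800 + 25154948745427064724039764164638956678858593015200 + 24509950059646883577269513801443085994785295758400 + 23897201308155711487837775956407008844915663364440 + 23314342739664108768622220445275130580405525233600 + 22759239341100677607464548529911436995157774632800 + 22229954705261126965430489261773961716200617083200 + 21724728461959737716216159960370008040832421240400 + 21241956718360632433633578627917341195480589657280 + 20780175050570183902467631266440877256448402925600 + 20338043666515499138585341239495326676523968820800 + 19914334423463092906531479963672507370763052803700 + 19507919435229152234969613025638374567278092542400 + 19117761046524569190270220765125607075932530691552 + 18742902986788793323794334083456477525424049697600 + 18382462544735162682952135351082314496088971818800 + 18035623628796763387047378080307176486728802539200 + 17701630598633860361361315523264450996233824714400 + 17379782769567790172972927968296006432665936992320 + 17069429505825508205598411397433577746368330974600 + 16769965830284709816026509443092637785905728676800 + 16480828488383249301957086866487592306838388527200 + 16201492412308956940906966750106446674519093806400 + 15931467538770474325225183970938005896610442242960 + 15670295939774237041205098987807874652403713681600 + 15417549231068200959895339326714199254784298944800 + 15172826227400451738309699019940957996771849755200 + 14935750817597319679898609972754380528072289602775 + 14705970035788130146361708280865851596871177455040 + 14483152307973158477477439973580005360554947493600 + 14266985855615350141992702063526572444725769172800 + 14057177240091594992845750562592358144068037273200 + 13853450033713455934978420844293918170965601950400 + 13655543604660406564478729117946862197094664779680 + 13463212004594767035401563919102540194318683585600 + 13276222948975395271020986642448338247175368535800 + 13094356881181211774157685455565484298583925131200 + 12917406112516600804236635652111896672927385602400 + 12745174031016379460180147176750404717288353794368 + 12577474372713532362019882082319478339429296507600 + 12414130549691278694980662834497147451904240708800 + 12254975029823441788634756900721542997392647879200 + 12099848763623145057133051117168105744261095374400 + 11948600654077855743918887978203504422457831682220 + 11801087065755906907574210348842967330822549809600 + 11657171369832054384311110222637565290202762616800 + 11516723522002752524259169135617835587911163067200 + 11379619670550338803732274264955718497578887316400 + 11245741792073275994276600450073886515254429818560 + 11114977352630563482715244630886980858100308541600 + 10987218992255499534638057910991728204558925684800 + 10862364230979868858108079980185004020416210620200 + 10740315194676724264196753238834610716816028478400 + 10620978359180316216816789313958670597740294828640 + 10504264311277235818829791629189893997765126753600 + 10390087525285091951233815633220438628224201462800 + 10278366154045467306596892884476132836522865963200 + 10169021833257749569292670619747663338261984410400 + 10061979498170825889615905665855582671543437206080 + 9957167211731546453265739981836253685381526401850 + 9854516003363179994984649878930725296872438500800 + 9753959717614576117484806512819187283639046271200 + 9655434871982105651651626649053336907036631662400 + 9558880523262284595135110382562803537966265345776 + 9464238141843846133797138992636439146501252817600 + 9371451493394396661897167041728238762712024848800 + 9280466527439111257412728526760003434918704219200 + 9191231272367581341476067675541157248044485909400 + 9103695736440271042985819411964574798063109853120 + 9017811814398381693523689040153588243364401269600 + 8933533199310546350593561105198881811183425556800 + 8850815299316930180680657761632225498116912357200 + 8769615158956224399206523286754865631161711326400 + 8689891384783895086486463984148003216332968496160 + 8611604075011067202824423768074597781951590401600 + 8534714752912754102799205698716788873184165487300 + 8459186303771933270031071135011330564571916235200 + 8384982915142354908013254721546318892952864338400 + 8312070020228073560987052506576350902579361170240 + 8240414244191624650978543433243796153419194263600 + 8169983353215627859089837933814361998261765252800 + 8100746206154478470453483375053223337259546903200 = 5116038643916281523788566825952329469323903774552295, so H_118 = 5116038643916281523788566825952329469323903774552295/955888052326228459513511038256280353796626534577600; reducing by gcd(5116038643916281523788566825952329469323903774552295, 955888052326228459513511038256280353796626534577600) = 55 gives 93018884434841482250701215017315081260434614082769/17379782769567790172972927968296006432665936992320 ≈ 5.35213. (The PNT-adjacent estimate ln(118) + γ ≈ 5.34790 matches within O(1/n).)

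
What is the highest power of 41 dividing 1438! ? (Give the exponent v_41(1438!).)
v_41(1438!) = 35

Legendre's formula: v_p(n!) = Σ_{k ≥ 1} ⌊n / p^k⌋. For p = 41, n = 1438, the terms are:
  ⌊1438/41^1⌋ = ⌊1438/41⌋ = 35
(the next term ⌊1438/41^2⌋ = 0, terminating the sum). Summing: v_41(1438!) = 35 = 35.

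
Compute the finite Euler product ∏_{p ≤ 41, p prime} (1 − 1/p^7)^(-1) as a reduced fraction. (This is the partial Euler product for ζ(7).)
∏ = 15214693740861659022327238853367449744246233642110123338337250729020413243663439716160625/15088713883430430558353749276068876125470859484627961166255440580167365026798140387704832

The primes p ≤ 41 are [2, 3, 5, 7, 11, 13, 17, 19, 23, 29, 31, 37, 41]. For each prime, (1 − 1/p^7)^(-1) = p^7 / (p^7 − 1). The product is (1 − 1/2^7)^(-1), (1 − 1/3^7)^(-1), (1 − 1/5^7)^(-1), (1 − 1/7^7)^(-1), (1 − 1/11^7)^(-1), (1 − 1/13^7)^(-1), (1 − 1/17^7)^(-1), (1 − 1/19^7)^(-1), (1 − 1/23^7)^(-1), (1 − 1/29^7)^(-1), (1 − 1/31^7)^(-1), (1 − 1/37^7)^(-1), (1 − 1/41^7)^(-1) = ∏ p^7 / (p^7 − 1) = 15214693740861659022327238853367449744246233642110123338337250729020413243663439716160625/15088713883430430558353749276068876125470859484627961166255440580167365026798140387704832.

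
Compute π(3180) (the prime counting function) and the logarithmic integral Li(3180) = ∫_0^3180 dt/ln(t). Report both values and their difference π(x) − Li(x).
π(3180) = 449;  Li(3180) ≈ 465.16;  π(x) − Li(x) ≈ -16.16.

Direct count of primes ≤ 3180 gives π(3180) = 449. Numerical evaluation of the logarithmic integral gives Li(3180) ≈ 465.16. The difference π(x) − Li(x) ≈ -16.16 is typically negative for small/moderate x (Li(x) overestimates), though Littlewood's theorem shows this sign changes infinitely often.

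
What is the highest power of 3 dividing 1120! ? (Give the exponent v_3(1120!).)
v_3(1120!) = 556

Legendre's formula: v_p(n!) = Σ_{k ≥ 1} ⌊n / p^k⌋. For p = 3, n = 1120, the terms are:
  ⌊1120/3^1⌋ = ⌊1120/3⌋ = 373
  ⌊1120/3^2⌋ = ⌊1120/9⌋ = 124
  ⌊1120/3^3⌋ = ⌊1120/27⌋ = 41
  ⌊1120/3^4⌋ = ⌊1120/81⌋ = 13
  ⌊1120/3^5⌋ = ⌊1120/243⌋ = 4
  ⌊1120/3^6⌋ = ⌊1120/729⌋ = 1
(the next term ⌊1120/3^7⌋ = 0, terminating the sum). Summing: v_3(1120!) = 373 + 124 + 41 + 13 + 4 + 1 = 556.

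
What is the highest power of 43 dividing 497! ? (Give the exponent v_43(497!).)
v_43(497!) = 11

Legendre's formula: v_p(n!) = Σ_{k ≥ 1} ⌊n / p^k⌋. For p = 43, n = 497, the terms are:
  ⌊497/43^1⌋ = ⌊497/43⌋ = 11
(the next term ⌊497/43^2⌋ = 0, terminating the sum). Summing: v_43(497!) = 11 = 11.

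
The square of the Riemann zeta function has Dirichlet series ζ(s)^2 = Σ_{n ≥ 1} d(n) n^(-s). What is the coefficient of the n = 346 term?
d(346) = 4

ζ(s)^2 = (Σ 1/m^s)(Σ 1/k^s). The coefficient of 1/n^s in the product is the number of ordered pairs (m, k) with mk = n, which equals d(n). For n = 346, divisors are [1, 2, 173, 346], so d(346) = 4.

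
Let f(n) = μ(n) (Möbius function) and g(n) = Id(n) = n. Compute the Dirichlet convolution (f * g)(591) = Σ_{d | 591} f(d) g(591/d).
(μ * Id)(591) = 392

Divisors of 591: [1, 3, 197, 591]. For each d | 591:
  d = 1: μ(1) · Id(591/1) = 1 · 591 = 591
  d = 3: μ(3) · Id(591/3) = -1 · 197 = -197
  d = 197: μ(197) · Id(591/197) = -1 · 3 = -3
  d = 591: μ(591) · Id(591/591) = 1 · 1 = 1
Summing: (μ * Id)(591) = 591 + -197 + -3 + 1 = 392.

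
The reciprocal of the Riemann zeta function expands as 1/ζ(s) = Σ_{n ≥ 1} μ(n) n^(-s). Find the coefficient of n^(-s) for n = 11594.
μ(11594) = 1

Factor n = 11594 = 2 · 11 · 17 · 31. μ(n) = 0 if any exponent ≥ 2 (not squarefree); otherwise μ(n) = (−1)^{ω(n)} where ω(n) is the number of distinct prime factors. Applying: μ(11594) = 1.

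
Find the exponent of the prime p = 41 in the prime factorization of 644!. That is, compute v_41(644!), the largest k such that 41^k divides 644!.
v_41(644!) = 15

Legendre's formula: v_p(n!) = Σ_{k ≥ 1} ⌊n / p^k⌋. For p = 41, n = 644, the terms are:
  ⌊644/41^1⌋ = ⌊644/41⌋ = 15
(the next term ⌊644/41^2⌋ = 0, terminating the sum). Summing: v_41(644!) = 15 = 15.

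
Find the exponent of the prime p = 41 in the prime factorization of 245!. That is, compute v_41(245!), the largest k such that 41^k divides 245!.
v_41(245!) = 5

Legendre's formula: v_p(n!) = Σ_{k ≥ 1} ⌊n / p^k⌋. For p = 41, n = 245, the terms are:
  ⌊245/41^1⌋ = ⌊245/41⌋ = 5
(the next term ⌊245/41^2⌋ = 0, terminating the sum). Summing: v_41(245!) = 5 = 5.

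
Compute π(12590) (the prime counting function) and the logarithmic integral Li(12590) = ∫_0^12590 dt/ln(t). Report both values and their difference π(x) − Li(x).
π(12590) = 1504;  Li(12590) ≈ 1523.75;  π(x) − Li(x) ≈ -19.75.

Direct count of primes ≤ 12590 gives π(12590) = 1504. Numerical evaluation of the logarithmic integral gives Li(12590) ≈ 1523.75. The difference π(x) − Li(x) ≈ -19.75 is typically negative for small/moderate x (Li(x) overestimates), though Littlewood's theorem shows this sign changes infinitely often.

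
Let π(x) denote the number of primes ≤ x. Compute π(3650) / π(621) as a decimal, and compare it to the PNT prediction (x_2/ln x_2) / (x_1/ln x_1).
π(3650)/π(621) = 510/114 ≈ 4.4737;  PNT prediction ≈ 4.6085.

π(621) = 114 and π(3650) = 510, so π(3650)/π(621) ≈ 4.4737. The PNT-predicted ratio is (3650/ln(3650)) / (621/ln(621)) ≈ 4.6085. The two agree to within a few percent, as expected.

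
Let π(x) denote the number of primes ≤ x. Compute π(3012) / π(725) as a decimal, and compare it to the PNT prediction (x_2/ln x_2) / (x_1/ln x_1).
π(3012)/π(725) = 432/128 ≈ 3.3750;  PNT prediction ≈ 3.4158.

π(725) = 128 and π(3012) = 432, so π(3012)/π(725) ≈ 3.3750. The PNT-predicted ratio is (3012/ln(3012)) / (725/ln(725)) ≈ 3.4158. The two agree to within a few percent, as expected.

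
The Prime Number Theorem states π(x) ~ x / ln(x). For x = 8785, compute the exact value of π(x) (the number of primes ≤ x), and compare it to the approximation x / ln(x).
π(8785) = 1095;  x/ln(x) ≈ 967.43;  relative error ≈ 11.65%.

Directly count primes up to 8785: π(8785) = 1095. The PNT approximation gives 8785/ln(8785) ≈ 8785/9.08080 ≈ 967.43. Relative error (π(x) − x/ln(x)) / π(x) ≈ 11.65%; the approximation is known to undercount slightly (Li(x) is a better estimate).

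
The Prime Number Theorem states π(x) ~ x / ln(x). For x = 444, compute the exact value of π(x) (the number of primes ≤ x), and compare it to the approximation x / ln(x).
π(444) = 86;  x/ln(x) ≈ 72.84;  relative error ≈ 15.31%.

Directly count primes up to 444: π(444) = 86. The PNT approximation gives 444/ln(444) ≈ 444/6.09582 ≈ 72.84. Relative error (π(x) − x/ln(x)) / π(x) ≈ 15.31%; the approximation is known to undercount slightly (Li(x) is a better estimate).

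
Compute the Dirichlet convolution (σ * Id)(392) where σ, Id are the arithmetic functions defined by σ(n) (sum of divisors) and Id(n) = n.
(σ * Id)(392) = 7938

Divisors of 392: [1, 2, 4, 7, 8, 14, 28, 49, 56, 98, 196, 392]. For each d | 392:
  d = 1: σ(1) · Id(392/1) = 1 · 392 = 392
  d = 2: σ(2) · Id(392/2) = 3 · 196 = 588
  d = 4: σ(4) · Id(392/4) = 7 · 98 = 686
  d = 7: σ(7) · Id(392/7) = 8 · 56 = 448
  d = 8: σ(8) · Id(392/8) = 15 · 49 = 735
  d = 14: σ(14) · Id(392/14) = 24 · 28 = 672
  d = 28: σ(28) · Id(392/28) = 56 · 14 = 784
  d = 49: σ(49) · Id(392/49) = 57 · 8 = 456
  d = 56: σ(56) · Id(392/56) = 120 · 7 = 840
  d = 98: σ(98) · Id(392/98) = 171 · 4 = 684
  d = 196: σ(196) · Id(392/196) = 399 · 2 = 798
  d = 392: σ(392) · Id(392/392) = 855 · 1 = 855
Summing: (σ * Id)(392) = 392 + 588 + 686 + 448 + 735 + 672 + 784 + 456 + 840 + 684 + 798 + 855 = 7938.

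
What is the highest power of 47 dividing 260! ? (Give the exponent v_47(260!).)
v_47(260!) = 5

Legendre's formula: v_p(n!) = Σ_{k ≥ 1} ⌊n / p^k⌋. For p = 47, n = 260, the terms are:
  ⌊260/47^1⌋ = ⌊260/47⌋ = 5
(the next term ⌊260/47^2⌋ = 0, terminating the sum). Summing: v_47(260!) = 5 = 5.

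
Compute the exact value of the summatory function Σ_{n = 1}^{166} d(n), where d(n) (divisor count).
Σ_{n ≤ 166} d(n) = 876

Compute d(n) for each 1 ≤ n ≤ 166: d(1) = 1, d(2) = 2, d(3) = 2, d(4) = 3, d(5) = 2, d(6) = 4, d(7) = 2, d(8) = 4, d(9) = 3, d(10) = 4, d(11) = 2, d(12) = 6, d(13) = 2, d(14) = 4, d(15) = 4, d(16) = 5, d(17) = 2, d(18) = 6, d(19) = 2, d(20) = 6, d(21) = 4, d(22) = 4, d(23) = 2, d(24) = 8, d(25) = 3, d(26) = 4, d(27) = 4, d(28) = 6, d(29) = 2, d(30) = 8, d(31) = 2, d(32) = 6, d(33) = 4, d(34) = 4, d(35) = 4, d(36) = 9, d(37) = 2, d(38) = 4, d(39) = 4, d(40) = 8, d(41) = 2, d(42) = 8, d(43) = 2, d(44) = 6, d(45) = 6, d(46) = 4, d(47) = 2, d(48) = 10, d(49) = 3, d(50) = 6, d(51) = 4, d(52) = 6, d(53) = 2, d(54) = 8, d(55) = 4, d(56) = 8, d(57) = 4, d(58) = 4, d(59) = 2, d(60) = 12, d(61) = 2, d(62) = 4, d(63) = 6, d(64) = 7, d(65) = 4, d(66) = 8, d(67) = 2, d(68) = 6, d(69) = 4, d(70) = 8, d(71) = 2, d(72) = 12, d(73) = 2, d(74) = 4, d(75) = 6, d(76) = 6, d(77) = 4, d(78) = 8, d(79) = 2, d(80) = 10, d(81) = 5, d(82) = 4, d(83) = 2, d(84) = 12, d(85) = 4, d(86) = 4, d(87) = 4, d(88) = 8, d(89) = 2, d(90) = 12, d(91) = 4, d(92) = 6, d(93) = 4, d(94) = 4, d(95) = 4, d(96) = 12, d(97) = 2, d(98) = 6, d(99) = 6, d(100) = 9, d(101) = 2, d(102) = 8, d(103) = 2, d(104) = 8, d(105) = 8, d(106) = 4, d(107) = 2, d(108) = 12, d(109) = 2, d(110) = 8, d(111) = 4, d(112) = 10, d(113) = 2, d(114) = 8, d(115) = 4, d(116) = 6, d(117) = 6, d(118) = 4, d(119) = 4, d(120) = 16, d(121) = 3, d(122) = 4, d(123) = 4, d(124) = 6, d(125) = 4, d(126) = 12, d(127) = 2, d(128) = 8, d(129) = 4, d(130) = 8, d(131) = 2, d(132) = 12, d(133) = 4, d(134) = 4, d(135) = 8, d(136) = 8, d(137) = 2, d(138) = 8, d(139) = 2, d(140) = 12, d(141) = 4, d(142) = 4, d(143) = 4, d(144) = 15, d(145) = 4, d(146) = 4, d(147) = 6, d(148) = 6, d(149) = 2, d(150) = 12, d(151) = 2, d(152) = 8, d(153) = 6, d(154) = 8, d(155) = 4, d(156) = 12, d(157) = 2, d(158) = 4, d(159) = 4, d(160) = 12, d(161) = 4, d(162) = 10, d(163) = 2, d(164) = 6, d(165) = 8, d(166) = 4. Summing all 166 values: 876. (Dirichlet's divisor formula: Σ_{n ≤ x} d(n) = x ln(x) + (2γ − 1) x + O(√x). For x = 166, the asymptotic estimate is ≈ 874.23.)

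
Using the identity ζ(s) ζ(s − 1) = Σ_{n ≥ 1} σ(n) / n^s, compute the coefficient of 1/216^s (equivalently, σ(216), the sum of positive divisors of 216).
σ(216) = 600

In the product (Σ m^0/m^s)(Σ k / k^s) = Σ (Σ_{d | n} d) / n^s, the coefficient of 1/n^s is σ(n) = Σ_{d | n} d. For n = 216, divisors are [1, 2, 3, 4, 6, 8, 9, 12, 18, 24, 27, 36, 54, 72, 108, 216]; summing: σ(216) = 600.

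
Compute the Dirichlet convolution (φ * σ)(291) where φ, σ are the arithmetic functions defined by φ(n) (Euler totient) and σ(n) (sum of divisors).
(φ * σ)(291) = 1164

Divisors of 291: [1, 3, 97, 291]. For each d | 291:
  d = 1: φ(1) · σ(291/1) = 1 · 392 = 392
  d = 3: φ(3) · σ(291/3) = 2 · 98 = 196
  d = 97: φ(97) · σ(291/97) = 96 · 4 = 384
  d = 291: φ(291) · σ(291/291) = 192 · 1 = 192
Summing: (φ * σ)(291) = 392 + 196 + 384 + 192 = 1164.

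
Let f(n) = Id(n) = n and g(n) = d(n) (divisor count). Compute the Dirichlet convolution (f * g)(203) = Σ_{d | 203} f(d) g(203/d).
(Id * d)(203) = 279

Divisors of 203: [1, 7, 29, 203]. For each d | 203:
  d = 1: Id(1) · d(203/1) = 1 · 4 = 4
  d = 7: Id(7) · d(203/7) = 7 · 2 = 14
  d = 29: Id(29) · d(203/29) = 29 · 2 = 58
  d = 203: Id(203) · d(203/203) = 203 · 1 = 203
Summing: (Id * d)(203) = 4 + 14 + 58 + 203 = 279.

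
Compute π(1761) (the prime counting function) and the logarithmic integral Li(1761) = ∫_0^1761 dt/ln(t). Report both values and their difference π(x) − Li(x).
π(1761) = 274;  Li(1761) ≈ 283.11;  π(x) − Li(x) ≈ -9.11.

Direct count of primes ≤ 1761 gives π(1761) = 274. Numerical evaluation of the logarithmic integral gives Li(1761) ≈ 283.11. The difference π(x) − Li(x) ≈ -9.11 is typically negative for small/moderate x (Li(x) overestimates), though Littlewood's theorem shows this sign changes infinitely often.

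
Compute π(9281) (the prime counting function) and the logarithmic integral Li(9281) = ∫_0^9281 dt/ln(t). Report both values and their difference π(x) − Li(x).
π(9281) = 1149;  Li(9281) ≈ 1167.76;  π(x) − Li(x) ≈ -18.76.

Direct count of primes ≤ 9281 gives π(9281) = 1149. Numerical evaluation of the logarithmic integral gives Li(9281) ≈ 1167.76. The difference π(x) − Li(x) ≈ -18.76 is typically negative for small/moderate x (Li(x) overestimates), though Littlewood's theorem shows this sign changes infinitely often.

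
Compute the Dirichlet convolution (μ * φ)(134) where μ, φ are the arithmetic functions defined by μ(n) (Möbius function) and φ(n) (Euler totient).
(μ * φ)(134) = 0

Divisors of 134: [1, 2, 67, 134]. For each d | 134:
  d = 1: μ(1) · φ(134/1) = 1 · 66 = 66
  d = 2: μ(2) · φ(134/2) = -1 · 66 = -66
  d = 67: μ(67) · φ(134/67) = -1 · 1 = -1
  d = 134: μ(134) · φ(134/134) = 1 · 1 = 1
Summing: (μ * φ)(134) = 66 + -66 + -1 + 1 = 0.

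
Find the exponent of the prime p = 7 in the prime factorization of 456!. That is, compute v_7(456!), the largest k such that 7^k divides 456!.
v_7(456!) = 75

Legendre's formula: v_p(n!) = Σ_{k ≥ 1} ⌊n / p^k⌋. For p = 7, n = 456, the terms are:
  ⌊456/7^1⌋ = ⌊456/7⌋ = 65
  ⌊456/7^2⌋ = ⌊456/49⌋ = 9
  ⌊456/7^3⌋ = ⌊456/343⌋ = 1
(the next term ⌊456/7^4⌋ = 0, terminating the sum). Summing: v_7(456!) = 65 + 9 + 1 = 75.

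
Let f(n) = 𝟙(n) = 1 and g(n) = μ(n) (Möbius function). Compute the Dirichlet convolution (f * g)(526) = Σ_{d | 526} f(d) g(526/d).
(𝟙 * μ)(526) = 0

Divisors of 526: [1, 2, 263, 526]. For each d | 526:
  d = 1: 𝟙(1) · μ(526/1) = 1 · 1 = 1
  d = 2: 𝟙(2) · μ(526/2) = 1 · -1 = -1
  d = 263: 𝟙(263) · μ(526/263) = 1 · -1 = -1
  d = 526: 𝟙(526) · μ(526/526) = 1 · 1 = 1
Summing: (𝟙 * μ)(526) = 1 + -1 + -1 + 1 = 0.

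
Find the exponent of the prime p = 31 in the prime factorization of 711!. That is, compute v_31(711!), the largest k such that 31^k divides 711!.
v_31(711!) = 22

Legendre's formula: v_p(n!) = Σ_{k ≥ 1} ⌊n / p^k⌋. For p = 31, n = 711, the terms are:
  ⌊711/31^1⌋ = ⌊711/31⌋ = 22
(the next term ⌊711/31^2⌋ = 0, terminating the sum). Summing: v_31(711!) = 22 = 22.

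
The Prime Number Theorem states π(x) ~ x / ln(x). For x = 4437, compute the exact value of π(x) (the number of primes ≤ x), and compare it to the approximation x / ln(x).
π(4437) = 602;  x/ln(x) ≈ 528.36;  relative error ≈ 12.23%.

Directly count primes up to 4437: π(4437) = 602. The PNT approximation gives 4437/ln(4437) ≈ 4437/8.39773 ≈ 528.36. Relative error (π(x) − x/ln(x)) / π(x) ≈ 12.23%; the approximation is known to undercount slightly (Li(x) is a better estimate).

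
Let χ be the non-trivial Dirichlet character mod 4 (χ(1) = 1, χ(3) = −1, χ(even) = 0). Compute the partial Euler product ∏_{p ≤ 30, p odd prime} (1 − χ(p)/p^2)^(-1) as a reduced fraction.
∏ = 949136745811969/1035447238656000

The odd primes p ≤ 30 are [3, 5, 7, 11, 13, 17, 19, 23, 29]. For each, χ(p) = 1 if p ≡ 1 mod 4, χ(p) = −1 if p ≡ 3 mod 4. Taking (1 − χ(p)/p^2)^(-1) = p^2/(p^2 − χ(p)): (1 − (-1)/3^2)^(-1) · (1 − (1)/5^2)^(-1) · (1 − (-1)/7^2)^(-1) · (1 − (-1)/11^2)^(-1) · (1 − (1)/13^2)^(-1) · (1 − (1)/17^2)^(-1) · (1 − (-1)/19^2)^(-1) · (1 − (-1)/23^2)^(-1) · (1 − (1)/29^2)^(-1) = 949136745811969/1035447238656000.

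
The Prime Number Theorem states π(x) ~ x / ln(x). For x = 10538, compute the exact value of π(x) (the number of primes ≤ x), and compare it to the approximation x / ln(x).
π(10538) = 1288;  x/ln(x) ≈ 1137.68;  relative error ≈ 11.67%.

Directly count primes up to 10538: π(10538) = 1288. The PNT approximation gives 10538/ln(10538) ≈ 10538/9.26274 ≈ 1137.68. Relative error (π(x) − x/ln(x)) / π(x) ≈ 11.67%; the approximation is known to undercount slightly (Li(x) is a better estimate).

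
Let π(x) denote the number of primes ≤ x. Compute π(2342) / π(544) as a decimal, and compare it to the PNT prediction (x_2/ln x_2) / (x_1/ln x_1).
π(2342)/π(544) = 347/100 ≈ 3.4700;  PNT prediction ≈ 3.4951.

π(544) = 100 and π(2342) = 347, so π(2342)/π(544) ≈ 3.4700. The PNT-predicted ratio is (2342/ln(2342)) / (544/ln(544)) ≈ 3.4951. The two agree to within a few percent, as expected.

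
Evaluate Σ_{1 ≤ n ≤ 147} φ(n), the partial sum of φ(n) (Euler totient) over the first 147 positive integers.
Σ_{n ≤ 147} φ(n) = 6598

Compute φ(n) for each 1 ≤ n ≤ 147: φ(1) = 1, φ(2) = 1, φ(3) = 2, φ(4) = 2, φ(5) = 4, φ(6) = 2, φ(7) = 6, φ(8) = 4, φ(9) = 6, φ(10) = 4, φ(11) = 10, φ(12) = 4, φ(13) = 12, φ(14) = 6, φ(15) = 8, φ(16) = 8, φ(17) = 16, φ(18) = 6, φ(19) = 18, φ(20) = 8, φ(21) = 12, φ(22) = 10, φ(23) = 22, φ(24) = 8, φ(25) = 20, φ(26) = 12, φ(27) = 18, φ(28) = 12, φ(29) = 28, φ(30) = 8, φ(31) = 30, φ(32) = 16, φ(33) = 20, φ(34) = 16, φ(35) = 24, φ(36) = 12, φ(37) = 36, φ(38) = 18, φ(39) = 24, φ(40) = 16, φ(41) = 40, φ(42) = 12, φ(43) = 42, φ(44) = 20, φ(45) = 24, φ(46) = 22, φ(47) = 46, φ(48) = 16, φ(49) = 42, φ(50) = 20, φ(51) = 32, φ(52) = 24, φ(53) = 52, φ(54) = 18, φ(55) = 40, φ(56) = 24, φ(57) = 36, φ(58) = 28, φ(59) = 58, φ(60) = 16, φ(61) = 60, φ(62) = 30, φ(63) = 36, φ(64) = 32, φ(65) = 48, φ(66) = 20, φ(67) = 66, φ(68) = 32, φ(69) = 44, φ(70) = 24, φ(71) = 70, φ(72) = 24, φ(73) = 72, φ(74) = 36, φ(75) = 40, φ(76) = 36, φ(77) = 60, φ(78) = 24, φ(79) = 78, φ(80) = 32, φ(81) = 54, φ(82) = 40, φ(83) = 82, φ(84) = 24, φ(85) = 64, φ(86) = 42, φ(87) = 56, φ(88) = 40, φ(89) = 88, φ(90) = 24, φ(91) = 72, φ(92) = 44, φ(93) = 60, φ(94) = 46, φ(95) = 72, φ(96) = 32, φ(97) = 96, φ(98) = 42, φ(99) = 60, φ(100) = 40, φ(101) = 100, φ(102) = 32, φ(103) = 102, φ(104) = 48, φ(105) = 48, φ(106) = 52, φ(107) = 106, φ(108) = 36, φ(109) = 108, φ(110) = 40, φ(111) = 72, φ(112) = 48, φ(113) = 112, φ(114) = 36, φ(115) = 88, φ(116) = 56, φ(117) = 72, φ(118) = 58, φ(119) = 96, φ(120) = 32, φ(121) = 110, φ(122) = 60, φ(123) = 80, φ(124) = 60, φ(125) = 100, φ(126) = 36, φ(127) = 126, φ(128) = 64, φ(129) = 84, φ(130) = 48, φ(131) = 130, φ(132) = 40, φ(133) = 108, φ(134) = 66, φ(135) = 72, φ(136) = 64, φ(137) = 136, φ(138) = 44, φ(139) = 138, φ(140) = 48, φ(141) = 92, φ(142) = 70, φ(143) = 120, φ(144) = 48, φ(145) = 112, φ(146) = 72, φ(147) = 84. Summing all 147 values: 6598. (Average order: Σ_{n ≤ x} φ(n) ~ (3/π²) x². For x = 147, (3/π²)·147² ≈ 6568.35.)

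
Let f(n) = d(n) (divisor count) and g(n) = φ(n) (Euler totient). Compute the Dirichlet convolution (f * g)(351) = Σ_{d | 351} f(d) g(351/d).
(d * φ)(351) = 560

Divisors of 351: [1, 3, 9, 13, 27, 39, 117, 351]. For each d | 351:
  d = 1: d(1) · φ(351/1) = 1 · 216 = 216
  d = 3: d(3) · φ(351/3) = 2 · 72 = 144
  d = 9: d(9) · φ(351/9) = 3 · 24 = 72
  d = 13: d(13) · φ(351/13) = 2 · 18 = 36
  d = 27: d(27) · φ(351/27) = 4 · 12 = 48
  d = 39: d(39) · φ(351/39) = 4 · 6 = 24
  d = 117: d(117) · φ(351/117) = 6 · 2 = 12
  d = 351: d(351) · φ(351/351) = 8 · 1 = 8
Summing: (d * φ)(351) = 216 + 144 + 72 + 36 + 48 + 24 + 12 + 8 = 560.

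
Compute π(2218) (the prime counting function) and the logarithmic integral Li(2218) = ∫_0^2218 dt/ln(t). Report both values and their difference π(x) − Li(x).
π(2218) = 330;  Li(2218) ≈ 343.29;  π(x) − Li(x) ≈ -13.29.

Direct count of primes ≤ 2218 gives π(2218) = 330. Numerical evaluation of the logarithmic integral gives Li(2218) ≈ 343.29. The difference π(x) − Li(x) ≈ -13.29 is typically negative for small/moderate x (Li(x) overestimates), though Littlewood's theorem shows this sign changes infinitely often.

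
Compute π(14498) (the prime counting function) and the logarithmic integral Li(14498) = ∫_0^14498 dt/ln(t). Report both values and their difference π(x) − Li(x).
π(14498) = 1698;  Li(14498) ≈ 1724.33;  π(x) − Li(x) ≈ -26.33.

Direct count of primes ≤ 14498 gives π(14498) = 1698. Numerical evaluation of the logarithmic integral gives Li(14498) ≈ 1724.33. The difference π(x) − Li(x) ≈ -26.33 is typically negative for small/moderate x (Li(x) overestimates), though Littlewood's theorem shows this sign changes infinitely often.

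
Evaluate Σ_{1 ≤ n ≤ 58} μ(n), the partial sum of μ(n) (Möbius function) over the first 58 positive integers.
Σ_{n ≤ 58} μ(n) = 0

Compute μ(n) for each 1 ≤ n ≤ 58: μ(1) = 1, μ(2) = -1, μ(3) = -1, μ(4) = 0, μ(5) = -1, μ(6) = 1, μ(7) = -1, μ(8) = 0, μ(9) = 0, μ(10) = 1, μ(11) = -1, μ(12) = 0, μ(13) = -1, μ(14) = 1, μ(15) = 1, μ(16) = 0, μ(17) = -1, μ(18) = 0, μ(19) = -1, μ(20) = 0, μ(21) = 1, μ(22) = 1, μ(23) = -1, μ(24) = 0, μ(25) = 0, μ(26) = 1, μ(27) = 0, μ(28) = 0, μ(29) = -1, μ(30) = -1, μ(31) = -1, μ(32) = 0, μ(33) = 1, μ(34) = 1, μ(35) = 1, μ(36) = 0, μ(37) = -1, μ(38) = 1, μ(39) = 1, μ(40) = 0, μ(41) = -1, μ(42) = -1, μ(43) = -1, μ(44) = 0, μ(45) = 0, μ(46) = 1, μ(47) = -1, μ(48) = 0, μ(49) = 0, μ(50) = 0, μ(51) = 1, μ(52) = 0, μ(53) = -1, μ(54) = 0, μ(55) = 1, μ(56) = 0, μ(57) = 1, μ(58) = 1. Summing all 58 values: 0. (Mertens function M(x) = Σ_{n ≤ x} μ(n); on average M(x) should be small (PNT ⟺ M(x) = o(x)).)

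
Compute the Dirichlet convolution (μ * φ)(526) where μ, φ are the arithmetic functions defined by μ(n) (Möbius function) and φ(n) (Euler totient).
(μ * φ)(526) = 0

Divisors of 526: [1, 2, 263, 526]. For each d | 526:
  d = 1: μ(1) · φ(526/1) = 1 · 262 = 262
  d = 2: μ(2) · φ(526/2) = -1 · 262 = -262
  d = 263: μ(263) · φ(526/263) = -1 · 1 = -1
  d = 526: μ(526) · φ(526/526) = 1 · 1 = 1
Summing: (μ * φ)(526) = 262 + -262 + -1 + 1 = 0.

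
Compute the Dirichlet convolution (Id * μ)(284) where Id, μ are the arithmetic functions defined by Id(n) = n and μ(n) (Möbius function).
(Id * μ)(284) = 140

Divisors of 284: [1, 2, 4, 71, 142, 284]. For each d | 284:
  d = 1: Id(1) · μ(284/1) = 1 · 0 = 0
  d = 2: Id(2) · μ(284/2) = 2 · 1 = 2
  d = 4: Id(4) · μ(284/4) = 4 · -1 = -4
  d = 71: Id(71) · μ(284/71) = 71 · 0 = 0
  d = 142: Id(142) · μ(284/142) = 142 · -1 = -142
  d = 284: Id(284) · μ(284/284) = 284 · 1 = 284
Summing: (Id * μ)(284) = 0 + 2 + -4 + 0 + -142 + 284 = 140.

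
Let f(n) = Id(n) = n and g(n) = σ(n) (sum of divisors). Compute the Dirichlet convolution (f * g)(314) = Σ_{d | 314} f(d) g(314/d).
(Id * σ)(314) = 1575

Divisors of 314: [1, 2, 157, 314]. For each d | 314:
  d = 1: Id(1) · σ(314/1) = 1 · 474 = 474
  d = 2: Id(2) · σ(314/2) = 2 · 158 = 316
  d = 157: Id(157) · σ(314/157) = 157 · 3 = 471
  d = 314: Id(314) · σ(314/314) = 314 · 1 = 314
Summing: (Id * σ)(314) = 474 + 316 + 471 + 314 = 1575.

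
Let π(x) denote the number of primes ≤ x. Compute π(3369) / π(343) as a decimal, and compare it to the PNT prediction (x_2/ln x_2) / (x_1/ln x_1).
π(3369)/π(343) = 474/68 ≈ 6.9706;  PNT prediction ≈ 7.0594.

π(343) = 68 and π(3369) = 474, so π(3369)/π(343) ≈ 6.9706. The PNT-predicted ratio is (3369/ln(3369)) / (343/ln(343)) ≈ 7.0594. The two agree to within a few percent, as expected.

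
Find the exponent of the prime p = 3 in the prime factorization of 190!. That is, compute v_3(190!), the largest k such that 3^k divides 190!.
v_3(190!) = 93

Legendre's formula: v_p(n!) = Σ_{k ≥ 1} ⌊n / p^k⌋. For p = 3, n = 190, the terms are:
  ⌊190/3^1⌋ = ⌊190/3⌋ = 63
  ⌊190/3^2⌋ = ⌊190/9⌋ = 21
  ⌊190/3^3⌋ = ⌊190/27⌋ = 7
  ⌊190/3^4⌋ = ⌊190/81⌋ = 2
(the next term ⌊190/3^5⌋ = 0, terminating the sum). Summing: v_3(190!) = 63 + 21 + 7 + 2 = 93.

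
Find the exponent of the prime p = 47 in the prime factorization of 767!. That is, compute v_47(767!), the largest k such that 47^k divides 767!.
v_47(767!) = 16

Legendre's formula: v_p(n!) = Σ_{k ≥ 1} ⌊n / p^k⌋. For p = 47, n = 767, the terms are:
  ⌊767/47^1⌋ = ⌊767/47⌋ = 16
(the next term ⌊767/47^2⌋ = 0, terminating the sum). Summing: v_47(767!) = 16 = 16.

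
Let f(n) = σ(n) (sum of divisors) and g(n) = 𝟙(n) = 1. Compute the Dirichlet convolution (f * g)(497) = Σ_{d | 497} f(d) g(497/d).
(σ * 𝟙)(497) = 657

Divisors of 497: [1, 7, 71, 497]. For each d | 497:
  d = 1: σ(1) · 𝟙(497/1) = 1 · 1 = 1
  d = 7: σ(7) · 𝟙(497/7) = 8 · 1 = 8
  d = 71: σ(71) · 𝟙(497/71) = 72 · 1 = 72
  d = 497: σ(497) · 𝟙(497/497) = 576 · 1 = 576
Summing: (σ * 𝟙)(497) = 1 + 8 + 72 + 576 = 657.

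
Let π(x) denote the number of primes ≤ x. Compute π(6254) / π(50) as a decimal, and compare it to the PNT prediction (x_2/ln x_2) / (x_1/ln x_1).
π(6254)/π(50) = 812/15 ≈ 54.1333;  PNT prediction ≈ 55.9795.

π(50) = 15 and π(6254) = 812, so π(6254)/π(50) ≈ 54.1333. The PNT-predicted ratio is (6254/ln(6254)) / (50/ln(50)) ≈ 55.9795. The two agree to within a few percent, as expected.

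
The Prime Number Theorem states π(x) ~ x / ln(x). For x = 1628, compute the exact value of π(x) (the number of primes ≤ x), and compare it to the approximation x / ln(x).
π(1628) = 258;  x/ln(x) ≈ 220.15;  relative error ≈ 14.67%.

Directly count primes up to 1628: π(1628) = 258. The PNT approximation gives 1628/ln(1628) ≈ 1628/7.39511 ≈ 220.15. Relative error (π(x) − x/ln(x)) / π(x) ≈ 14.67%; the approximation is known to undercount slightly (Li(x) is a better estimate).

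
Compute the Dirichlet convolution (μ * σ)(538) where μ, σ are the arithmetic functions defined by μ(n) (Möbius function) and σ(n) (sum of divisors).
(μ * σ)(538) = 538

Divisors of 538: [1, 2, 269, 538]. For each d | 538:
  d = 1: μ(1) · σ(538/1) = 1 · 810 = 810
  d = 2: μ(2) · σ(538/2) = -1 · 270 = -270
  d = 269: μ(269) · σ(538/269) = -1 · 3 = -3
  d = 538: μ(538) · σ(538/538) = 1 · 1 = 1
Summing: (μ * σ)(538) = 810 + -270 + -3 + 1 = 538.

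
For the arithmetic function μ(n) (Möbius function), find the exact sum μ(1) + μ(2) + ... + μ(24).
Σ_{n ≤ 24} μ(n) = -2

Compute μ(n) for each 1 ≤ n ≤ 24: μ(1) = 1, μ(2) = -1, μ(3) = -1, μ(4) = 0, μ(5) = -1, μ(6) = 1, μ(7) = -1, μ(8) = 0, μ(9) = 0, μ(10) = 1, μ(11) = -1, μ(12) = 0, μ(13) = -1, μ(14) = 1, μ(15) = 1, μ(16) = 0, μ(17) = -1, μ(18) = 0, μ(19) = -1, μ(20) = 0, μ(21) = 1, μ(22) = 1, μ(23) = -1, μ(24) = 0. Summing all 24 values: -2. (Mertens function M(x) = Σ_{n ≤ x} μ(n); on average M(x) should be small (PNT ⟺ M(x) = o(x)).)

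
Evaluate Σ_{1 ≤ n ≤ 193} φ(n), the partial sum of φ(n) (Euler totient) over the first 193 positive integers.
Σ_{n ≤ 193} φ(n) = 11422

Compute φ(n) for each 1 ≤ n ≤ 193: φ(1) = 1, φ(2) = 1, φ(3) = 2, φ(4) = 2, φ(5) = 4, φ(6) = 2, φ(7) = 6, φ(8) = 4, φ(9) = 6, φ(10) = 4, φ(11) = 10, φ(12) = 4, φ(13) = 12, φ(14) = 6, φ(15) = 8, φ(16) = 8, φ(17) = 16, φ(18) = 6, φ(19) = 18, φ(20) = 8, φ(21) = 12, φ(22) = 10, φ(23) = 22, φ(24) = 8, φ(25) = 20, φ(26) = 12, φ(27) = 18, φ(28) = 12, φ(29) = 28, φ(30) = 8, φ(31) = 30, φ(32) = 16, φ(33) = 20, φ(34) = 16, φ(35) = 24, φ(36) = 12, φ(37) = 36, φ(38) = 18, φ(39) = 24, φ(40) = 16, φ(41) = 40, φ(42) = 12, φ(43) = 42, φ(44) = 20, φ(45) = 24, φ(46) = 22, φ(47) = 46, φ(48) = 16, φ(49) = 42, φ(50) = 20, φ(51) = 32, φ(52) = 24, φ(53) = 52, φ(54) = 18, φ(55) = 40, φ(56) = 24, φ(57) = 36, φ(58) = 28, φ(59) = 58, φ(60) = 16, φ(61) = 60, φ(62) = 30, φ(63) = 36, φ(64) = 32, φ(65) = 48, φ(66) = 20, φ(67) = 66, φ(68) = 32, φ(69) = 44, φ(70) = 24, φ(71) = 70, φ(72) = 24, φ(73) = 72, φ(74) = 36, φ(75) = 40, φ(76) = 36, φ(77) = 60, φ(78) = 24, φ(79) = 78, φ(80) = 32, φ(81) = 54, φ(82) = 40, φ(83) = 82, φ(84) = 24, φ(85) = 64, φ(86) = 42, φ(87) = 56, φ(88) = 40, φ(89) = 88, φ(90) = 24, φ(91) = 72, φ(92) = 44, φ(93) = 60, φ(94) = 46, φ(95) = 72, φ(96) = 32, φ(97) = 96, φ(98) = 42, φ(99) = 60, φ(100) = 40, φ(101) = 100, φ(102) = 32, φ(103) = 102, φ(104) = 48, φ(105) = 48, φ(106) = 52, φ(107) = 106, φ(108) = 36, φ(109) = 108, φ(110) = 40, φ(111) = 72, φ(112) = 48, φ(113) = 112, φ(114) = 36, φ(115) = 88, φ(116) = 56, φ(117) = 72, φ(118) = 58, φ(119) = 96, φ(120) = 32, φ(121) = 110, φ(122) = 60, φ(123) = 80, φ(124) = 60, φ(125) = 100, φ(126) = 36, φ(127) = 126, φ(128) = 64, φ(129) = 84, φ(130) = 48, φ(131) = 130, φ(132) = 40, φ(133) = 108, φ(134) = 66, φ(135) = 72, φ(136) = 64, φ(137) = 136, φ(138) = 44, φ(139) = 138, φ(140) = 48, φ(141) = 92, φ(142) = 70, φ(143) = 120, φ(144) = 48, φ(145) = 112, φ(146) = 72, φ(147) = 84, φ(148) = 72, φ(149) = 148, φ(150) = 40, φ(151) = 150, φ(152) = 72, φ(153) = 96, φ(154) = 60, φ(155) = 120, φ(156) = 48, φ(157) = 156, φ(158) = 78, φ(159) = 104, φ(160) = 64, φ(161) = 132, φ(162) = 54, φ(163) = 162, φ(164) = 80, φ(165) = 80, φ(166) = 82, φ(167) = 166, φ(168) = 48, φ(169) = 156, φ(170) = 64, φ(171) = 108, φ(172) = 84, φ(173) = 172, φ(174) = 56, φ(175) = 120, φ(176) = 80, φ(177) = 116, φ(178) = 88, φ(179) = 178, φ(180) = 48, φ(181) = 180, φ(182) = 72, φ(183) = 120, φ(184) = 88, φ(185) = 144, φ(186) = 60, φ(187) = 160, φ(188) = 92, φ(189) = 108, φ(190) = 72, φ(191) = 190, φ(192) = 64, φ(193) = 192. Summing all 193 values: 11422. (Average order: Σ_{n ≤ x} φ(n) ~ (3/π²) x². For x = 193, (3/π²)·193² ≈ 11322.34.)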